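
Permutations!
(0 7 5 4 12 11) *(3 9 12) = (0 7 5 4 3 9 12 11) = [7, 1, 2, 9, 3, 4, 6, 5, 8, 12, 10, 0, 11]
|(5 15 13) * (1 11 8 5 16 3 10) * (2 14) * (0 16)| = 10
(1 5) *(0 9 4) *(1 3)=[9, 5, 2, 1, 0, 3, 6, 7, 8, 4]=(0 9 4)(1 5 3)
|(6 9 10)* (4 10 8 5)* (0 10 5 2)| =6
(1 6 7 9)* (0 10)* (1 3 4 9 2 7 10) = (0 1 6 10)(2 7)(3 4 9) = [1, 6, 7, 4, 9, 5, 10, 2, 8, 3, 0]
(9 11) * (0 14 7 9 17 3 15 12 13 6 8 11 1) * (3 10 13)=[14, 0, 2, 15, 4, 5, 8, 9, 11, 1, 13, 17, 3, 6, 7, 12, 16, 10]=(0 14 7 9 1)(3 15 12)(6 8 11 17 10 13)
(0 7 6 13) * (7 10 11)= (0 10 11 7 6 13)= [10, 1, 2, 3, 4, 5, 13, 6, 8, 9, 11, 7, 12, 0]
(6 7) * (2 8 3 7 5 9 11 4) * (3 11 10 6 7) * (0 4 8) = (0 4 2)(5 9 10 6)(8 11) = [4, 1, 0, 3, 2, 9, 5, 7, 11, 10, 6, 8]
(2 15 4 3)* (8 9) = (2 15 4 3)(8 9) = [0, 1, 15, 2, 3, 5, 6, 7, 9, 8, 10, 11, 12, 13, 14, 4]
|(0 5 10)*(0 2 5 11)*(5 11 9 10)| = |(0 9 10 2 11)| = 5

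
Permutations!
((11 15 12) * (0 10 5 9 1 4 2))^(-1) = ((0 10 5 9 1 4 2)(11 15 12))^(-1) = (0 2 4 1 9 5 10)(11 12 15)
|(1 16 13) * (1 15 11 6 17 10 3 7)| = 10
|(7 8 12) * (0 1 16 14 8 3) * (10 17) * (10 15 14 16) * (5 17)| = |(0 1 10 5 17 15 14 8 12 7 3)| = 11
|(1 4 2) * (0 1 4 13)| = |(0 1 13)(2 4)| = 6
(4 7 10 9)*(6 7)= (4 6 7 10 9)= [0, 1, 2, 3, 6, 5, 7, 10, 8, 4, 9]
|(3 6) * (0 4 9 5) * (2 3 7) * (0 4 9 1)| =|(0 9 5 4 1)(2 3 6 7)| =20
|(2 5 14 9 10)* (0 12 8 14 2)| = 6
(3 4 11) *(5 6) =(3 4 11)(5 6) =[0, 1, 2, 4, 11, 6, 5, 7, 8, 9, 10, 3]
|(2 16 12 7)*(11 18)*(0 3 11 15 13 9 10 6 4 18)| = |(0 3 11)(2 16 12 7)(4 18 15 13 9 10 6)| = 84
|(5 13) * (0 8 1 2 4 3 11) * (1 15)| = |(0 8 15 1 2 4 3 11)(5 13)| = 8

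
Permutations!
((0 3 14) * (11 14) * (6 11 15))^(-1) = (0 14 11 6 15 3)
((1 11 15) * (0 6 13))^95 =((0 6 13)(1 11 15))^95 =(0 13 6)(1 15 11)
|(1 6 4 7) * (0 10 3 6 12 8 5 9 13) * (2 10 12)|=42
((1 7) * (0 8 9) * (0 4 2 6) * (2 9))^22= (9)(0 2)(6 8)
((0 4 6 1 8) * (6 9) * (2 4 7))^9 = (0 7 2 4 9 6 1 8)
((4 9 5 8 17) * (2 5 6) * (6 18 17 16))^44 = ((2 5 8 16 6)(4 9 18 17))^44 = (18)(2 6 16 8 5)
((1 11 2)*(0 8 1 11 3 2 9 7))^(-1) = (0 7 9 11 2 3 1 8)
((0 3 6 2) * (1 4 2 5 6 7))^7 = (0 3 7 1 4 2)(5 6)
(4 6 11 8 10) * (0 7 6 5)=(0 7 6 11 8 10 4 5)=[7, 1, 2, 3, 5, 0, 11, 6, 10, 9, 4, 8]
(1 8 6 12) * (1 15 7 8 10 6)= (1 10 6 12 15 7 8)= [0, 10, 2, 3, 4, 5, 12, 8, 1, 9, 6, 11, 15, 13, 14, 7]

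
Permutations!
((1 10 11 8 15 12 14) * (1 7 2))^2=((1 10 11 8 15 12 14 7 2))^2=(1 11 15 14 2 10 8 12 7)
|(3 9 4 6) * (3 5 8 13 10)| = 8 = |(3 9 4 6 5 8 13 10)|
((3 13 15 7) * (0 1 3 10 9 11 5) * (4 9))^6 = ((0 1 3 13 15 7 10 4 9 11 5))^6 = (0 10 1 4 3 9 13 11 15 5 7)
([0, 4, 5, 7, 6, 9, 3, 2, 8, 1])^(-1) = (1 9 5 2 7 3 6 4)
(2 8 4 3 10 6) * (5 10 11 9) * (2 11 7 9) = (2 8 4 3 7 9 5 10 6 11) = [0, 1, 8, 7, 3, 10, 11, 9, 4, 5, 6, 2]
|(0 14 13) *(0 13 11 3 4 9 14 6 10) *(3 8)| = 6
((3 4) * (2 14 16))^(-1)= ((2 14 16)(3 4))^(-1)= (2 16 14)(3 4)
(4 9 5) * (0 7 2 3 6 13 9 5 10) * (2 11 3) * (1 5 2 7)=(0 1 5 4 2 7 11 3 6 13 9 10)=[1, 5, 7, 6, 2, 4, 13, 11, 8, 10, 0, 3, 12, 9]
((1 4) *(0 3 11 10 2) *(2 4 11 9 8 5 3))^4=(11)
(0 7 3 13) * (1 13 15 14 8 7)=[1, 13, 2, 15, 4, 5, 6, 3, 7, 9, 10, 11, 12, 0, 8, 14]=(0 1 13)(3 15 14 8 7)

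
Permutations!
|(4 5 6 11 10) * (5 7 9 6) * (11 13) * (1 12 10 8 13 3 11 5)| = |(1 12 10 4 7 9 6 3 11 8 13 5)| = 12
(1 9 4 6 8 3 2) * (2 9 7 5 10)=(1 7 5 10 2)(3 9 4 6 8)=[0, 7, 1, 9, 6, 10, 8, 5, 3, 4, 2]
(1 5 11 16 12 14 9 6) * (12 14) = (1 5 11 16 14 9 6) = [0, 5, 2, 3, 4, 11, 1, 7, 8, 6, 10, 16, 12, 13, 9, 15, 14]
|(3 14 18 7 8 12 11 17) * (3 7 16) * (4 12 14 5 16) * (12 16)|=11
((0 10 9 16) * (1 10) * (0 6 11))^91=(16)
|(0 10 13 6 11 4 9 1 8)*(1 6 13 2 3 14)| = 28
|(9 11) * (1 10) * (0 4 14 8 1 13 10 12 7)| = 14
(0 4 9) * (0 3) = (0 4 9 3) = [4, 1, 2, 0, 9, 5, 6, 7, 8, 3]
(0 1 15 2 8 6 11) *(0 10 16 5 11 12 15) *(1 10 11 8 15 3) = (0 10 16 5 8 6 12 3 1)(2 15) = [10, 0, 15, 1, 4, 8, 12, 7, 6, 9, 16, 11, 3, 13, 14, 2, 5]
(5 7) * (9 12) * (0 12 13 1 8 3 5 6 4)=(0 12 9 13 1 8 3 5 7 6 4)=[12, 8, 2, 5, 0, 7, 4, 6, 3, 13, 10, 11, 9, 1]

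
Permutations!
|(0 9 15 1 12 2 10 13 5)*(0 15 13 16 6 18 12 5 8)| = |(0 9 13 8)(1 5 15)(2 10 16 6 18 12)| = 12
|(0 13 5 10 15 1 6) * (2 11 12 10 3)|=|(0 13 5 3 2 11 12 10 15 1 6)|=11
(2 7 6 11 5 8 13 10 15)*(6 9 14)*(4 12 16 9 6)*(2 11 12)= [0, 1, 7, 3, 2, 8, 12, 6, 13, 14, 15, 5, 16, 10, 4, 11, 9]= (2 7 6 12 16 9 14 4)(5 8 13 10 15 11)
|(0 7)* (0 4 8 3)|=|(0 7 4 8 3)|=5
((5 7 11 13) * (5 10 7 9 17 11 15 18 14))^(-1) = (5 14 18 15 7 10 13 11 17 9)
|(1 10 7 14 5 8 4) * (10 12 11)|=9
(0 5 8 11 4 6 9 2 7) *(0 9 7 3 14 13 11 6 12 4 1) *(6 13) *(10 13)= (0 5 8 10 13 11 1)(2 3 14 6 7 9)(4 12)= [5, 0, 3, 14, 12, 8, 7, 9, 10, 2, 13, 1, 4, 11, 6]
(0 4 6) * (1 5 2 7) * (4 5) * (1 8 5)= (0 1 4 6)(2 7 8 5)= [1, 4, 7, 3, 6, 2, 0, 8, 5]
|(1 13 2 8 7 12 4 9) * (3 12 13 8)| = 9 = |(1 8 7 13 2 3 12 4 9)|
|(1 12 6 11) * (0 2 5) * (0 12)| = 7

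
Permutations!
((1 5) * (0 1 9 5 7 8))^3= ((0 1 7 8)(5 9))^3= (0 8 7 1)(5 9)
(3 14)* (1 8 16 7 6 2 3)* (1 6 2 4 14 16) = [0, 8, 3, 16, 14, 5, 4, 2, 1, 9, 10, 11, 12, 13, 6, 15, 7] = (1 8)(2 3 16 7)(4 14 6)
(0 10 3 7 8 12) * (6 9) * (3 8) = (0 10 8 12)(3 7)(6 9) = [10, 1, 2, 7, 4, 5, 9, 3, 12, 6, 8, 11, 0]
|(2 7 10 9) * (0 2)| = |(0 2 7 10 9)| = 5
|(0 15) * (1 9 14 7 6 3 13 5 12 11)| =10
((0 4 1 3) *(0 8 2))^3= (0 3)(1 2)(4 8)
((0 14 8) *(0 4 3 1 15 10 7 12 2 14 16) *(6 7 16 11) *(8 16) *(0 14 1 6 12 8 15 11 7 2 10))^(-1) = ((0 7 8 4 3 6 2 1 11 12 10 15)(14 16))^(-1) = (0 15 10 12 11 1 2 6 3 4 8 7)(14 16)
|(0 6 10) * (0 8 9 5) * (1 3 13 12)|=12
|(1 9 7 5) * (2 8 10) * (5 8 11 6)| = |(1 9 7 8 10 2 11 6 5)| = 9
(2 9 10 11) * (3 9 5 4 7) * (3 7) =(2 5 4 3 9 10 11) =[0, 1, 5, 9, 3, 4, 6, 7, 8, 10, 11, 2]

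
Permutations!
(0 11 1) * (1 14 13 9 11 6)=(0 6 1)(9 11 14 13)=[6, 0, 2, 3, 4, 5, 1, 7, 8, 11, 10, 14, 12, 9, 13]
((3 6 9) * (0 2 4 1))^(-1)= (0 1 4 2)(3 9 6)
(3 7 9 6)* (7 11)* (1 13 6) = (1 13 6 3 11 7 9) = [0, 13, 2, 11, 4, 5, 3, 9, 8, 1, 10, 7, 12, 6]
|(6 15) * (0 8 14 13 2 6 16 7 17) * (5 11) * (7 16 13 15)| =|(0 8 14 15 13 2 6 7 17)(5 11)| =18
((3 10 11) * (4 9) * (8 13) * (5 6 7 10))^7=((3 5 6 7 10 11)(4 9)(8 13))^7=(3 5 6 7 10 11)(4 9)(8 13)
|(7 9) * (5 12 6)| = |(5 12 6)(7 9)| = 6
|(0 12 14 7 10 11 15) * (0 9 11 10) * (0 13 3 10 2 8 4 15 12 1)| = 12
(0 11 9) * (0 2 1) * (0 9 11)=(11)(1 9 2)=[0, 9, 1, 3, 4, 5, 6, 7, 8, 2, 10, 11]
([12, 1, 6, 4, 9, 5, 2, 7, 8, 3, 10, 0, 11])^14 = [11, 1, 2, 9, 3, 5, 6, 7, 8, 4, 10, 12, 0]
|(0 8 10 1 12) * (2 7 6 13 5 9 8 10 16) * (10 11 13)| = 13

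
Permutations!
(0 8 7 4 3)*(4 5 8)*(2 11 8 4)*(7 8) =[2, 1, 11, 0, 3, 4, 6, 5, 8, 9, 10, 7] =(0 2 11 7 5 4 3)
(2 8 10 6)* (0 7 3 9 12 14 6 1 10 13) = (0 7 3 9 12 14 6 2 8 13)(1 10) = [7, 10, 8, 9, 4, 5, 2, 3, 13, 12, 1, 11, 14, 0, 6]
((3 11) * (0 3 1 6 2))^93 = ((0 3 11 1 6 2))^93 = (0 1)(2 11)(3 6)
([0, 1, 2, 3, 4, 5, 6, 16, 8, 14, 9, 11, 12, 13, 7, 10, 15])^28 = [0, 1, 2, 3, 4, 5, 6, 9, 8, 15, 16, 11, 12, 13, 10, 7, 14]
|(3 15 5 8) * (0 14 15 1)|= 7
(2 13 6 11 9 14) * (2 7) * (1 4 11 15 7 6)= [0, 4, 13, 3, 11, 5, 15, 2, 8, 14, 10, 9, 12, 1, 6, 7]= (1 4 11 9 14 6 15 7 2 13)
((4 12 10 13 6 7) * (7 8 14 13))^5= (4 12 10 7)(6 8 14 13)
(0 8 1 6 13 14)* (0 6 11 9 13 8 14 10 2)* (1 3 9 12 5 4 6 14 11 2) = [11, 2, 0, 9, 6, 4, 8, 7, 3, 13, 1, 12, 5, 10, 14] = (14)(0 11 12 5 4 6 8 3 9 13 10 1 2)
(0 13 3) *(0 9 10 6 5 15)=[13, 1, 2, 9, 4, 15, 5, 7, 8, 10, 6, 11, 12, 3, 14, 0]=(0 13 3 9 10 6 5 15)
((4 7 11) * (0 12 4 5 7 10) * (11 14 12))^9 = ((0 11 5 7 14 12 4 10))^9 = (0 11 5 7 14 12 4 10)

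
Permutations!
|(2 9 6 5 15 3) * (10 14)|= 6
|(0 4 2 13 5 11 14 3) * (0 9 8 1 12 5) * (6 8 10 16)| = 44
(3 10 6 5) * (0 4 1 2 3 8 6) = (0 4 1 2 3 10)(5 8 6) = [4, 2, 3, 10, 1, 8, 5, 7, 6, 9, 0]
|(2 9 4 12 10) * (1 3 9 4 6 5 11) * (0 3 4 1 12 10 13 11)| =60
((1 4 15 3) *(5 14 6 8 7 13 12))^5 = (1 4 15 3)(5 13 8 14 12 7 6)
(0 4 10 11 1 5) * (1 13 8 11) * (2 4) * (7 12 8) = [2, 5, 4, 3, 10, 0, 6, 12, 11, 9, 1, 13, 8, 7] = (0 2 4 10 1 5)(7 12 8 11 13)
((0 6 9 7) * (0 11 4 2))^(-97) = ((0 6 9 7 11 4 2))^(-97) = (0 6 9 7 11 4 2)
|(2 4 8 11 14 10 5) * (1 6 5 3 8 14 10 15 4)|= 12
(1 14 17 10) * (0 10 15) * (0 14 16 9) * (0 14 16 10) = (1 10)(9 14 17 15 16) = [0, 10, 2, 3, 4, 5, 6, 7, 8, 14, 1, 11, 12, 13, 17, 16, 9, 15]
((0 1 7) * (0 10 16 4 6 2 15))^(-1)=(0 15 2 6 4 16 10 7 1)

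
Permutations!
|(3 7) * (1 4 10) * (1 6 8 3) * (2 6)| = |(1 4 10 2 6 8 3 7)| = 8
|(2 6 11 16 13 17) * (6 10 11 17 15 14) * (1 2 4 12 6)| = 8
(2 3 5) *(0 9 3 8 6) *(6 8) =(0 9 3 5 2 6) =[9, 1, 6, 5, 4, 2, 0, 7, 8, 3]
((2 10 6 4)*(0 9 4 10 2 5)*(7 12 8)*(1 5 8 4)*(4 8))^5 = (0 9 1 5)(6 10)(7 8 12)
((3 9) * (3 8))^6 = (9)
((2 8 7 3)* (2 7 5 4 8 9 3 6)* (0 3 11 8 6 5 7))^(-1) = (0 3)(2 6 4 5 7 8 11 9)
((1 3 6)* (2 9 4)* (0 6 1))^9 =(9)(0 6)(1 3) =((0 6)(1 3)(2 9 4))^9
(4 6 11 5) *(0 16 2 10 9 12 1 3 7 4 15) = [16, 3, 10, 7, 6, 15, 11, 4, 8, 12, 9, 5, 1, 13, 14, 0, 2] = (0 16 2 10 9 12 1 3 7 4 6 11 5 15)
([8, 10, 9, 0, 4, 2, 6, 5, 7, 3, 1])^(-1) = (0 3 9 2 5 7 8)(1 10)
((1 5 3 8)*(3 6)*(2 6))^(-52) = (1 2 3)(5 6 8)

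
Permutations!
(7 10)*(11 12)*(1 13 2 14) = (1 13 2 14)(7 10)(11 12) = [0, 13, 14, 3, 4, 5, 6, 10, 8, 9, 7, 12, 11, 2, 1]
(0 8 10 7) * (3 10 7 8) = (0 3 10 8 7) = [3, 1, 2, 10, 4, 5, 6, 0, 7, 9, 8]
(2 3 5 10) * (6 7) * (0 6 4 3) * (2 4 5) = [6, 1, 0, 2, 3, 10, 7, 5, 8, 9, 4] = (0 6 7 5 10 4 3 2)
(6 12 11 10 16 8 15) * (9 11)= [0, 1, 2, 3, 4, 5, 12, 7, 15, 11, 16, 10, 9, 13, 14, 6, 8]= (6 12 9 11 10 16 8 15)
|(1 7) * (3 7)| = 3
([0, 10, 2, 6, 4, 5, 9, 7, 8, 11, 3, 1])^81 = [0, 6, 2, 11, 4, 5, 1, 7, 8, 10, 9, 3]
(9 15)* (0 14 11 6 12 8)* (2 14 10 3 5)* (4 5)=[10, 1, 14, 4, 5, 2, 12, 7, 0, 15, 3, 6, 8, 13, 11, 9]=(0 10 3 4 5 2 14 11 6 12 8)(9 15)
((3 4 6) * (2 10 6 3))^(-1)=(2 6 10)(3 4)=((2 10 6)(3 4))^(-1)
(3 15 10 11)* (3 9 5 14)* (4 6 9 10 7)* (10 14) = [0, 1, 2, 15, 6, 10, 9, 4, 8, 5, 11, 14, 12, 13, 3, 7] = (3 15 7 4 6 9 5 10 11 14)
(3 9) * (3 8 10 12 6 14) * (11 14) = [0, 1, 2, 9, 4, 5, 11, 7, 10, 8, 12, 14, 6, 13, 3] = (3 9 8 10 12 6 11 14)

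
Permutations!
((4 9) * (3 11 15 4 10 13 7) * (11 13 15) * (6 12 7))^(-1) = (3 7 12 6 13)(4 15 10 9)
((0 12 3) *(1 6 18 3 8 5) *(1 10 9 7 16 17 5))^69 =(0 3 18 6 1 8 12)(5 7)(9 17)(10 16)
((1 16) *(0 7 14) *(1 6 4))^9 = ((0 7 14)(1 16 6 4))^9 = (1 16 6 4)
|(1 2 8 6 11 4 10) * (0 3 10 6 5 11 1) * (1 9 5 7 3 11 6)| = 9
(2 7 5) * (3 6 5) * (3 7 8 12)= (2 8 12 3 6 5)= [0, 1, 8, 6, 4, 2, 5, 7, 12, 9, 10, 11, 3]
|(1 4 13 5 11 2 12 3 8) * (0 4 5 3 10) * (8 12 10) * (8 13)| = 24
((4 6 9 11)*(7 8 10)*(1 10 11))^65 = (1 10 7 8 11 4 6 9)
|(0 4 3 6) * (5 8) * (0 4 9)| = |(0 9)(3 6 4)(5 8)| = 6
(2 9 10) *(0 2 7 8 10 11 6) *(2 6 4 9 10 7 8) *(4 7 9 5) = (0 6)(2 10 8 9 11 7)(4 5) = [6, 1, 10, 3, 5, 4, 0, 2, 9, 11, 8, 7]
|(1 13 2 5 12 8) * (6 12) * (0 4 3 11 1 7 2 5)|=|(0 4 3 11 1 13 5 6 12 8 7 2)|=12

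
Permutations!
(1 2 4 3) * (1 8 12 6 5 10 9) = (1 2 4 3 8 12 6 5 10 9) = [0, 2, 4, 8, 3, 10, 5, 7, 12, 1, 9, 11, 6]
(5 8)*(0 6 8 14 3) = (0 6 8 5 14 3) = [6, 1, 2, 0, 4, 14, 8, 7, 5, 9, 10, 11, 12, 13, 3]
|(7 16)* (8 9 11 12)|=4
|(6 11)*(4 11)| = 3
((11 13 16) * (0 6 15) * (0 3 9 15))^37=((0 6)(3 9 15)(11 13 16))^37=(0 6)(3 9 15)(11 13 16)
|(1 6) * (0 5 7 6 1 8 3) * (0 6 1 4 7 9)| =|(0 5 9)(1 4 7)(3 6 8)| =3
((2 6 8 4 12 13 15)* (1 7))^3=(1 7)(2 4 15 8 13 6 12)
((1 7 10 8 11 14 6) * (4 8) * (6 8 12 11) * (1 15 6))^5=(1 11 10 8 12 7 14 4)(6 15)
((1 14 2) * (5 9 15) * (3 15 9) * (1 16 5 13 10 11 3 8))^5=((1 14 2 16 5 8)(3 15 13 10 11))^5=(1 8 5 16 2 14)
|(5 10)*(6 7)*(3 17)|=|(3 17)(5 10)(6 7)|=2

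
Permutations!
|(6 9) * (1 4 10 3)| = 4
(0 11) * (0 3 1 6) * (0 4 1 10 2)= (0 11 3 10 2)(1 6 4)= [11, 6, 0, 10, 1, 5, 4, 7, 8, 9, 2, 3]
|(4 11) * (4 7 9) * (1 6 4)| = |(1 6 4 11 7 9)| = 6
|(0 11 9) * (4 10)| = 6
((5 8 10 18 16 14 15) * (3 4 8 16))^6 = ((3 4 8 10 18)(5 16 14 15))^6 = (3 4 8 10 18)(5 14)(15 16)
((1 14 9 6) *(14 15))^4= ((1 15 14 9 6))^4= (1 6 9 14 15)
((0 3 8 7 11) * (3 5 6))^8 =(0 5 6 3 8 7 11)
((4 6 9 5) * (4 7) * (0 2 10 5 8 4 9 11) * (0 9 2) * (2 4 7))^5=(2 5 10)(4 7 8 9 11 6)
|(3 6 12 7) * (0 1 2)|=12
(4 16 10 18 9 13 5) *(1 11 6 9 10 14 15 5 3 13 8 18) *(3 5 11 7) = [0, 7, 2, 13, 16, 4, 9, 3, 18, 8, 1, 6, 12, 5, 15, 11, 14, 17, 10] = (1 7 3 13 5 4 16 14 15 11 6 9 8 18 10)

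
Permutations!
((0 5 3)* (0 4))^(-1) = (0 4 3 5)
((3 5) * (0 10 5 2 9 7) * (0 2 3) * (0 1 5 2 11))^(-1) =((0 10 2 9 7 11)(1 5))^(-1) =(0 11 7 9 2 10)(1 5)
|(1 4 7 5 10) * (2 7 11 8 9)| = 9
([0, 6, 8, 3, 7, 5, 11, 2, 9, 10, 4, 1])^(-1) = (1 11 6)(2 7 4 10 9 8)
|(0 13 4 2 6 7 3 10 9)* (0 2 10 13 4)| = 9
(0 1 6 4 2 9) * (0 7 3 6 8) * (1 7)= [7, 8, 9, 6, 2, 5, 4, 3, 0, 1]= (0 7 3 6 4 2 9 1 8)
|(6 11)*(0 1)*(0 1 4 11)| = 4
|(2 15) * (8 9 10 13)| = 4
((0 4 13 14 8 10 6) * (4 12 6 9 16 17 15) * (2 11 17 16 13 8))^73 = ((0 12 6)(2 11 17 15 4 8 10 9 13 14))^73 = (0 12 6)(2 15 10 14 17 8 13 11 4 9)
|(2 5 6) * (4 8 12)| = 3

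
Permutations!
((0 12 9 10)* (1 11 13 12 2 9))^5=((0 2 9 10)(1 11 13 12))^5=(0 2 9 10)(1 11 13 12)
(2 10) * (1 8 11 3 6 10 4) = (1 8 11 3 6 10 2 4) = [0, 8, 4, 6, 1, 5, 10, 7, 11, 9, 2, 3]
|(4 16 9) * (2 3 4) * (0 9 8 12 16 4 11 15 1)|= 21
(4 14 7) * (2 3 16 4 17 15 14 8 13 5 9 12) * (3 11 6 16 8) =(2 11 6 16 4 3 8 13 5 9 12)(7 17 15 14) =[0, 1, 11, 8, 3, 9, 16, 17, 13, 12, 10, 6, 2, 5, 7, 14, 4, 15]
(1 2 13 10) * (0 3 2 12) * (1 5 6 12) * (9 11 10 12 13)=(0 3 2 9 11 10 5 6 13 12)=[3, 1, 9, 2, 4, 6, 13, 7, 8, 11, 5, 10, 0, 12]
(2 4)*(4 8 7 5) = (2 8 7 5 4) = [0, 1, 8, 3, 2, 4, 6, 5, 7]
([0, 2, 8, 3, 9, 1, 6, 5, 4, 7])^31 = [0, 4, 9, 3, 5, 8, 6, 2, 7, 1]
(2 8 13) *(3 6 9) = (2 8 13)(3 6 9) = [0, 1, 8, 6, 4, 5, 9, 7, 13, 3, 10, 11, 12, 2]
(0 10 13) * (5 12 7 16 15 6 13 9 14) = (0 10 9 14 5 12 7 16 15 6 13) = [10, 1, 2, 3, 4, 12, 13, 16, 8, 14, 9, 11, 7, 0, 5, 6, 15]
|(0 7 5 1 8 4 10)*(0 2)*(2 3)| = 9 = |(0 7 5 1 8 4 10 3 2)|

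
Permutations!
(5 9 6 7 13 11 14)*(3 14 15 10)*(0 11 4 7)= (0 11 15 10 3 14 5 9 6)(4 7 13)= [11, 1, 2, 14, 7, 9, 0, 13, 8, 6, 3, 15, 12, 4, 5, 10]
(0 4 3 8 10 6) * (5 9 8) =(0 4 3 5 9 8 10 6) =[4, 1, 2, 5, 3, 9, 0, 7, 10, 8, 6]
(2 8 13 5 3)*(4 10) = [0, 1, 8, 2, 10, 3, 6, 7, 13, 9, 4, 11, 12, 5] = (2 8 13 5 3)(4 10)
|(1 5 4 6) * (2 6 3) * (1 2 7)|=10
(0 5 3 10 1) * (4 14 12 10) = (0 5 3 4 14 12 10 1) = [5, 0, 2, 4, 14, 3, 6, 7, 8, 9, 1, 11, 10, 13, 12]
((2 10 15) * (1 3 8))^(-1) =(1 8 3)(2 15 10)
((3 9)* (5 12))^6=((3 9)(5 12))^6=(12)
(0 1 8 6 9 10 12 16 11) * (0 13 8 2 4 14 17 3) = (0 1 2 4 14 17 3)(6 9 10 12 16 11 13 8) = [1, 2, 4, 0, 14, 5, 9, 7, 6, 10, 12, 13, 16, 8, 17, 15, 11, 3]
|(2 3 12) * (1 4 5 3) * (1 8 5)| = |(1 4)(2 8 5 3 12)| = 10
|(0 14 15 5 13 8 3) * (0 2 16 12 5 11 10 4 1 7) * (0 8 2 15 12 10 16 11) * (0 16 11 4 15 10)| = 14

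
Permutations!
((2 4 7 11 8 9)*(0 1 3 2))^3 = (0 2 11)(1 4 8)(3 7 9)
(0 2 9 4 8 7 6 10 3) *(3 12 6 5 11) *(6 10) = (0 2 9 4 8 7 5 11 3)(10 12) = [2, 1, 9, 0, 8, 11, 6, 5, 7, 4, 12, 3, 10]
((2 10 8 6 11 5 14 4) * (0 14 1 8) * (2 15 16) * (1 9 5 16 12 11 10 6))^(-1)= ((0 14 4 15 12 11 16 2 6 10)(1 8)(5 9))^(-1)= (0 10 6 2 16 11 12 15 4 14)(1 8)(5 9)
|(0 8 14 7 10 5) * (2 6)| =6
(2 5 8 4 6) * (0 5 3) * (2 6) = (0 5 8 4 2 3) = [5, 1, 3, 0, 2, 8, 6, 7, 4]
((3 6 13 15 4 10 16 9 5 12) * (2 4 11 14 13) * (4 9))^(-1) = (2 6 3 12 5 9)(4 16 10)(11 15 13 14)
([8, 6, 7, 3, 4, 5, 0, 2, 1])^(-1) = [6, 8, 7, 3, 4, 5, 1, 2, 0]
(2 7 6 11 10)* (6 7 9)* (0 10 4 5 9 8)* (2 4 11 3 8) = (11)(0 10 4 5 9 6 3 8) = [10, 1, 2, 8, 5, 9, 3, 7, 0, 6, 4, 11]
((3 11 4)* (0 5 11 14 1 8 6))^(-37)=((0 5 11 4 3 14 1 8 6))^(-37)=(0 6 8 1 14 3 4 11 5)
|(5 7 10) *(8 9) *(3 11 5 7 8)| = 10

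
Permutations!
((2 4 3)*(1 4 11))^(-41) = (1 11 2 3 4)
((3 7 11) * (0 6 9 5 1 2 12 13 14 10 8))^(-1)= ((0 6 9 5 1 2 12 13 14 10 8)(3 7 11))^(-1)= (0 8 10 14 13 12 2 1 5 9 6)(3 11 7)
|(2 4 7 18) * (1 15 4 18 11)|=10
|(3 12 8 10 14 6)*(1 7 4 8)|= 9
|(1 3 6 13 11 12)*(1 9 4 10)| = |(1 3 6 13 11 12 9 4 10)| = 9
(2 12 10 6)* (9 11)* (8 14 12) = (2 8 14 12 10 6)(9 11) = [0, 1, 8, 3, 4, 5, 2, 7, 14, 11, 6, 9, 10, 13, 12]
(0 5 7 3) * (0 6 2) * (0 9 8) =(0 5 7 3 6 2 9 8) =[5, 1, 9, 6, 4, 7, 2, 3, 0, 8]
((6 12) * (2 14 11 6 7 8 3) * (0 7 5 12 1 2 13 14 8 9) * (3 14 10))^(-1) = (0 9 7)(1 6 11 14 8 2)(3 10 13)(5 12)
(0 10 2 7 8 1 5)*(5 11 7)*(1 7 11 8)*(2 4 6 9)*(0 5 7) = (11)(0 10 4 6 9 2 7 1 8) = [10, 8, 7, 3, 6, 5, 9, 1, 0, 2, 4, 11]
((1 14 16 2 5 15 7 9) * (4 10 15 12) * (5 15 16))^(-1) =((1 14 5 12 4 10 16 2 15 7 9))^(-1) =(1 9 7 15 2 16 10 4 12 5 14)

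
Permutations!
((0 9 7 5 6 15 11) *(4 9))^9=(0 4 9 7 5 6 15 11)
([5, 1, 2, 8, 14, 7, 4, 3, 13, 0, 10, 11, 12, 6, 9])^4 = [8, 1, 2, 4, 5, 13, 0, 6, 14, 3, 10, 11, 12, 9, 7]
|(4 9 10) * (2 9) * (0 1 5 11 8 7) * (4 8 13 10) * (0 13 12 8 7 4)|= |(0 1 5 11 12 8 4 2 9)(7 13 10)|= 9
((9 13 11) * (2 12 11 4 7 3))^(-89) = ((2 12 11 9 13 4 7 3))^(-89) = (2 3 7 4 13 9 11 12)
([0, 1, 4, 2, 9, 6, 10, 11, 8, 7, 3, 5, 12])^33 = [0, 1, 6, 5, 10, 9, 7, 2, 8, 3, 11, 4, 12]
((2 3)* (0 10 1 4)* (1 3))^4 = (0 1 3)(2 10 4)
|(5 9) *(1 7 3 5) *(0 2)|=10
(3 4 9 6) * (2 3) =[0, 1, 3, 4, 9, 5, 2, 7, 8, 6] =(2 3 4 9 6)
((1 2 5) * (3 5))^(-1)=(1 5 3 2)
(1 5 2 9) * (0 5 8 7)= [5, 8, 9, 3, 4, 2, 6, 0, 7, 1]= (0 5 2 9 1 8 7)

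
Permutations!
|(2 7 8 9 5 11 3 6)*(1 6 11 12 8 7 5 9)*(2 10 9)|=8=|(1 6 10 9 2 5 12 8)(3 11)|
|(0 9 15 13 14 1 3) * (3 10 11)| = |(0 9 15 13 14 1 10 11 3)| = 9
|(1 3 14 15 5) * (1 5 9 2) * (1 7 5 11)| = 9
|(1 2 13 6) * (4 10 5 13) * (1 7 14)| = 9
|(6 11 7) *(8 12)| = 6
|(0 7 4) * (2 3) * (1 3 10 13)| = 15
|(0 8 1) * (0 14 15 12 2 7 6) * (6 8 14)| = |(0 14 15 12 2 7 8 1 6)| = 9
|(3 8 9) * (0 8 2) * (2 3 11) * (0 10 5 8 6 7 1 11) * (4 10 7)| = |(0 6 4 10 5 8 9)(1 11 2 7)| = 28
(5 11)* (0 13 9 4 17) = (0 13 9 4 17)(5 11) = [13, 1, 2, 3, 17, 11, 6, 7, 8, 4, 10, 5, 12, 9, 14, 15, 16, 0]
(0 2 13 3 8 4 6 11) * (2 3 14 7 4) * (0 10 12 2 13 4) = [3, 1, 4, 8, 6, 5, 11, 0, 13, 9, 12, 10, 2, 14, 7] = (0 3 8 13 14 7)(2 4 6 11 10 12)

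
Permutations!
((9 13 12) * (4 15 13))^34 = ((4 15 13 12 9))^34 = (4 9 12 13 15)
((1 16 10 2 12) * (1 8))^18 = (16) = ((1 16 10 2 12 8))^18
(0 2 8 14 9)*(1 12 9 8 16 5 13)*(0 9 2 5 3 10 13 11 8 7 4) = (0 5 11 8 14 7 4)(1 12 2 16 3 10 13) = [5, 12, 16, 10, 0, 11, 6, 4, 14, 9, 13, 8, 2, 1, 7, 15, 3]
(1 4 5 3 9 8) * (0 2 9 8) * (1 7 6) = [2, 4, 9, 8, 5, 3, 1, 6, 7, 0] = (0 2 9)(1 4 5 3 8 7 6)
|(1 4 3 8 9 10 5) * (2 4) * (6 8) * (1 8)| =|(1 2 4 3 6)(5 8 9 10)| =20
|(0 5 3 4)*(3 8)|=5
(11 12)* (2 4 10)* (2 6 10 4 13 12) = (2 13 12 11)(6 10) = [0, 1, 13, 3, 4, 5, 10, 7, 8, 9, 6, 2, 11, 12]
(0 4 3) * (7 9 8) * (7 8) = (0 4 3)(7 9) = [4, 1, 2, 0, 3, 5, 6, 9, 8, 7]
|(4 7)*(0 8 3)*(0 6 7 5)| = 7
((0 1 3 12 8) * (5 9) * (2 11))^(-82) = (0 12 1 8 3)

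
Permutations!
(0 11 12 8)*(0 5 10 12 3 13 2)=(0 11 3 13 2)(5 10 12 8)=[11, 1, 0, 13, 4, 10, 6, 7, 5, 9, 12, 3, 8, 2]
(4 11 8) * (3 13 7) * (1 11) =(1 11 8 4)(3 13 7) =[0, 11, 2, 13, 1, 5, 6, 3, 4, 9, 10, 8, 12, 7]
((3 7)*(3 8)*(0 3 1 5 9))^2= ((0 3 7 8 1 5 9))^2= (0 7 1 9 3 8 5)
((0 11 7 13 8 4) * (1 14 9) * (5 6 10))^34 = (0 8 7)(1 14 9)(4 13 11)(5 6 10)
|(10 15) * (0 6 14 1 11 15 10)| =6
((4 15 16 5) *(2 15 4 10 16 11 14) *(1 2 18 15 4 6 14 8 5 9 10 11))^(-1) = ((1 2 4 6 14 18 15)(5 11 8)(9 10 16))^(-1) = (1 15 18 14 6 4 2)(5 8 11)(9 16 10)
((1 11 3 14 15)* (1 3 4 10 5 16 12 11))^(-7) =(3 15 14)(4 11 12 16 5 10)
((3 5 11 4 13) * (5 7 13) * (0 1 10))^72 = (13)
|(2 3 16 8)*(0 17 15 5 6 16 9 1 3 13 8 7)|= 21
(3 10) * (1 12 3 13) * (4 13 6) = (1 12 3 10 6 4 13) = [0, 12, 2, 10, 13, 5, 4, 7, 8, 9, 6, 11, 3, 1]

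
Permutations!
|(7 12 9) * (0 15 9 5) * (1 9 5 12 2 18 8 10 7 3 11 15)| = |(0 1 9 3 11 15 5)(2 18 8 10 7)| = 35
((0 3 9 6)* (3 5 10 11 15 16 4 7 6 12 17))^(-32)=(17)(0 15 6 11 7 10 4 5 16)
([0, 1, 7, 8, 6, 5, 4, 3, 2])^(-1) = [0, 1, 8, 7, 6, 5, 4, 2, 3]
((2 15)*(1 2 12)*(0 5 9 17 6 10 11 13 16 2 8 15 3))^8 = (0 16 10 9 3 13 6 5 2 11 17)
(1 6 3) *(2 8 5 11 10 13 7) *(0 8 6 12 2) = (0 8 5 11 10 13 7)(1 12 2 6 3) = [8, 12, 6, 1, 4, 11, 3, 0, 5, 9, 13, 10, 2, 7]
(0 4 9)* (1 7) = (0 4 9)(1 7) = [4, 7, 2, 3, 9, 5, 6, 1, 8, 0]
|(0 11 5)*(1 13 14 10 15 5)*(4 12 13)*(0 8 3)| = 12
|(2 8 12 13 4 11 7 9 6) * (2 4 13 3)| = 20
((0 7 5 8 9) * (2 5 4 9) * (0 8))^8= ((0 7 4 9 8 2 5))^8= (0 7 4 9 8 2 5)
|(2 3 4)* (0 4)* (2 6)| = |(0 4 6 2 3)| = 5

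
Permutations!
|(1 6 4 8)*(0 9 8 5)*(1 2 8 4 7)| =12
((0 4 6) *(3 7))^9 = (3 7)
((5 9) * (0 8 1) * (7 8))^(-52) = ((0 7 8 1)(5 9))^(-52) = (9)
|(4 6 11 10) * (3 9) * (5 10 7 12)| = 14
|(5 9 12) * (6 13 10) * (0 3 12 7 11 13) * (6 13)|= |(0 3 12 5 9 7 11 6)(10 13)|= 8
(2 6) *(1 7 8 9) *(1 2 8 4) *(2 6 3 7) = (1 2 3 7 4)(6 8 9) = [0, 2, 3, 7, 1, 5, 8, 4, 9, 6]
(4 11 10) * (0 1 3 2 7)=(0 1 3 2 7)(4 11 10)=[1, 3, 7, 2, 11, 5, 6, 0, 8, 9, 4, 10]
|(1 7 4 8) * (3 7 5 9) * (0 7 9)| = |(0 7 4 8 1 5)(3 9)| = 6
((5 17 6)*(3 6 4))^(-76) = ((3 6 5 17 4))^(-76) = (3 4 17 5 6)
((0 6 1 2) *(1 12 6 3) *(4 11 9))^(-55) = (0 3 1 2)(4 9 11)(6 12)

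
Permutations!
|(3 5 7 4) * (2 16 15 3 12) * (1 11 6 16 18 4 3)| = 60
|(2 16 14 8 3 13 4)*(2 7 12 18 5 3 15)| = |(2 16 14 8 15)(3 13 4 7 12 18 5)| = 35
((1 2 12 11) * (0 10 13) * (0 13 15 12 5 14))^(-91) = (0 14 5 2 1 11 12 15 10)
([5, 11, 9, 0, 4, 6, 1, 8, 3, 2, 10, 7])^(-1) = [3, 6, 9, 8, 4, 0, 5, 11, 7, 2, 10, 1]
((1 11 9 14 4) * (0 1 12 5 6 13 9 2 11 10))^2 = ((0 1 10)(2 11)(4 12 5 6 13 9 14))^2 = (0 10 1)(4 5 13 14 12 6 9)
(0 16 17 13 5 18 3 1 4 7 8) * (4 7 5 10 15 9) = [16, 7, 2, 1, 5, 18, 6, 8, 0, 4, 15, 11, 12, 10, 14, 9, 17, 13, 3] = (0 16 17 13 10 15 9 4 5 18 3 1 7 8)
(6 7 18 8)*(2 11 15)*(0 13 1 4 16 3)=(0 13 1 4 16 3)(2 11 15)(6 7 18 8)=[13, 4, 11, 0, 16, 5, 7, 18, 6, 9, 10, 15, 12, 1, 14, 2, 3, 17, 8]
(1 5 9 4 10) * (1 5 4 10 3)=(1 4 3)(5 9 10)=[0, 4, 2, 1, 3, 9, 6, 7, 8, 10, 5]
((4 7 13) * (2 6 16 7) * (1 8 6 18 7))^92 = ((1 8 6 16)(2 18 7 13 4))^92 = (2 7 4 18 13)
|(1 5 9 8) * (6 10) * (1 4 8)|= |(1 5 9)(4 8)(6 10)|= 6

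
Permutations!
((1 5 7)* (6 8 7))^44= ((1 5 6 8 7))^44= (1 7 8 6 5)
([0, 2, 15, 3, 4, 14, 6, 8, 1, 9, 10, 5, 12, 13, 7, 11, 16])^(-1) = [0, 8, 1, 3, 4, 11, 6, 14, 7, 9, 10, 15, 12, 13, 5, 2, 16]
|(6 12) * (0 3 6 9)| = 5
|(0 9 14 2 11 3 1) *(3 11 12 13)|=8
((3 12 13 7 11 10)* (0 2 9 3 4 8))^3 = (0 3 7 4 2 12 11 8 9 13 10)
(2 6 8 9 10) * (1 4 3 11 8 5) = [0, 4, 6, 11, 3, 1, 5, 7, 9, 10, 2, 8] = (1 4 3 11 8 9 10 2 6 5)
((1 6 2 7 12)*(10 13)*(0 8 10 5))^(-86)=(0 5 13 10 8)(1 12 7 2 6)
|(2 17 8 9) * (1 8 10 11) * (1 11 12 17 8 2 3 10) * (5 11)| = 8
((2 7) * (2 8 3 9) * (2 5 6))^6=(2 6 5 9 3 8 7)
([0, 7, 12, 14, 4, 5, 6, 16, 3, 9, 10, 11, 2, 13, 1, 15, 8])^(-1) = (1 14 3 8 16 7)(2 12)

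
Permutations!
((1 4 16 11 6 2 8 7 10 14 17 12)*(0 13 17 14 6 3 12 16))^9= (17)(2 6 10 7 8)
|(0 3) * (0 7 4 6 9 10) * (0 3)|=|(3 7 4 6 9 10)|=6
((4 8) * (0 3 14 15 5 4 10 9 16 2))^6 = (0 8 3 10 14 9 15 16 5 2 4)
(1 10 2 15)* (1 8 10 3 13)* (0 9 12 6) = (0 9 12 6)(1 3 13)(2 15 8 10) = [9, 3, 15, 13, 4, 5, 0, 7, 10, 12, 2, 11, 6, 1, 14, 8]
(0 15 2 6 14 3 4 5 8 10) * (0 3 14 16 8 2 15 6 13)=(0 6 16 8 10 3 4 5 2 13)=[6, 1, 13, 4, 5, 2, 16, 7, 10, 9, 3, 11, 12, 0, 14, 15, 8]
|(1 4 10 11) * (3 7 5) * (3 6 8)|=|(1 4 10 11)(3 7 5 6 8)|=20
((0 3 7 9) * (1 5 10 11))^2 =((0 3 7 9)(1 5 10 11))^2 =(0 7)(1 10)(3 9)(5 11)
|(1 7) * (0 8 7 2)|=5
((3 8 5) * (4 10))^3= (4 10)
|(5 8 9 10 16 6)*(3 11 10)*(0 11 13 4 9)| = |(0 11 10 16 6 5 8)(3 13 4 9)| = 28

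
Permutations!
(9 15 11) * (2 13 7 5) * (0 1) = (0 1)(2 13 7 5)(9 15 11) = [1, 0, 13, 3, 4, 2, 6, 5, 8, 15, 10, 9, 12, 7, 14, 11]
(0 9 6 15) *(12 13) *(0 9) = (6 15 9)(12 13) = [0, 1, 2, 3, 4, 5, 15, 7, 8, 6, 10, 11, 13, 12, 14, 9]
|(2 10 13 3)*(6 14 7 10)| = 7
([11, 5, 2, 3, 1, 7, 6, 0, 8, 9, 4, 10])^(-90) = (0 11 10 4 1 5 7)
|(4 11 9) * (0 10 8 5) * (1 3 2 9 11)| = |(11)(0 10 8 5)(1 3 2 9 4)| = 20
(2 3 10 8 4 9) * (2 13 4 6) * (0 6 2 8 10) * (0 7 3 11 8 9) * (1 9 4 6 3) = (0 3 7 1 9 13 6 4)(2 11 8) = [3, 9, 11, 7, 0, 5, 4, 1, 2, 13, 10, 8, 12, 6]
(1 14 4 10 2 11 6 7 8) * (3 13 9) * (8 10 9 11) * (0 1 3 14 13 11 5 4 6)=(0 1 13 5 4 9 14 6 7 10 2 8 3 11)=[1, 13, 8, 11, 9, 4, 7, 10, 3, 14, 2, 0, 12, 5, 6]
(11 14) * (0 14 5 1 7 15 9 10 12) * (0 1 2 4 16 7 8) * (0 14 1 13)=[1, 8, 4, 3, 16, 2, 6, 15, 14, 10, 12, 5, 13, 0, 11, 9, 7]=(0 1 8 14 11 5 2 4 16 7 15 9 10 12 13)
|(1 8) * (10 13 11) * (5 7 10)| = 10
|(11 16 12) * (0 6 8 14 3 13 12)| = |(0 6 8 14 3 13 12 11 16)| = 9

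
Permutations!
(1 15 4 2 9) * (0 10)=(0 10)(1 15 4 2 9)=[10, 15, 9, 3, 2, 5, 6, 7, 8, 1, 0, 11, 12, 13, 14, 4]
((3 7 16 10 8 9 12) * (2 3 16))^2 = (2 7 3)(8 12 10 9 16)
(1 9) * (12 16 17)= (1 9)(12 16 17)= [0, 9, 2, 3, 4, 5, 6, 7, 8, 1, 10, 11, 16, 13, 14, 15, 17, 12]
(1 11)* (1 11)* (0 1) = [1, 0, 2, 3, 4, 5, 6, 7, 8, 9, 10, 11] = (11)(0 1)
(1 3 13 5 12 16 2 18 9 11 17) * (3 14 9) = (1 14 9 11 17)(2 18 3 13 5 12 16) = [0, 14, 18, 13, 4, 12, 6, 7, 8, 11, 10, 17, 16, 5, 9, 15, 2, 1, 3]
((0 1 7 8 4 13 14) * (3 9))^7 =(14)(3 9)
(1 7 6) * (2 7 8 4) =(1 8 4 2 7 6) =[0, 8, 7, 3, 2, 5, 1, 6, 4]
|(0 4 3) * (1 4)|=|(0 1 4 3)|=4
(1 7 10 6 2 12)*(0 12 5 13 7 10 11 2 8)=(0 12 1 10 6 8)(2 5 13 7 11)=[12, 10, 5, 3, 4, 13, 8, 11, 0, 9, 6, 2, 1, 7]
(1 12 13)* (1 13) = (13)(1 12) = [0, 12, 2, 3, 4, 5, 6, 7, 8, 9, 10, 11, 1, 13]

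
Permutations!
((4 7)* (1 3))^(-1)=((1 3)(4 7))^(-1)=(1 3)(4 7)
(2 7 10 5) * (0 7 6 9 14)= (0 7 10 5 2 6 9 14)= [7, 1, 6, 3, 4, 2, 9, 10, 8, 14, 5, 11, 12, 13, 0]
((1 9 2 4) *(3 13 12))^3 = (13)(1 4 2 9) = ((1 9 2 4)(3 13 12))^3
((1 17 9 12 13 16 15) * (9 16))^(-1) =((1 17 16 15)(9 12 13))^(-1) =(1 15 16 17)(9 13 12)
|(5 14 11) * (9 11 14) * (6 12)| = |(14)(5 9 11)(6 12)| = 6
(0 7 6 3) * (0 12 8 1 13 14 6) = (0 7)(1 13 14 6 3 12 8) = [7, 13, 2, 12, 4, 5, 3, 0, 1, 9, 10, 11, 8, 14, 6]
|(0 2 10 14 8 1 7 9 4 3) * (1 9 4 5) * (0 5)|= |(0 2 10 14 8 9)(1 7 4 3 5)|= 30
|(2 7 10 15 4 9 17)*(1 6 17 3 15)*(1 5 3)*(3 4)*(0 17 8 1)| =24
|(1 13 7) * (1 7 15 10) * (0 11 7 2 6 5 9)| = |(0 11 7 2 6 5 9)(1 13 15 10)| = 28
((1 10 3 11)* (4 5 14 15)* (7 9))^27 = ((1 10 3 11)(4 5 14 15)(7 9))^27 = (1 11 3 10)(4 15 14 5)(7 9)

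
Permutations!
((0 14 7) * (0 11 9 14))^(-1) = (7 14 9 11)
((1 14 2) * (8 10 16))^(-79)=((1 14 2)(8 10 16))^(-79)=(1 2 14)(8 16 10)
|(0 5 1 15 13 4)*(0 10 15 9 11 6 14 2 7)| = 36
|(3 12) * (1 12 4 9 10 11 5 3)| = |(1 12)(3 4 9 10 11 5)| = 6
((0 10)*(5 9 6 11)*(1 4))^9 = ((0 10)(1 4)(5 9 6 11))^9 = (0 10)(1 4)(5 9 6 11)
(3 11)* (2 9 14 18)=(2 9 14 18)(3 11)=[0, 1, 9, 11, 4, 5, 6, 7, 8, 14, 10, 3, 12, 13, 18, 15, 16, 17, 2]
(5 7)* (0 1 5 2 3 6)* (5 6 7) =[1, 6, 3, 7, 4, 5, 0, 2] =(0 1 6)(2 3 7)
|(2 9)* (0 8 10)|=6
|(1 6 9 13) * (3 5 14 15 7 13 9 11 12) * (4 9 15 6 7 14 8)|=30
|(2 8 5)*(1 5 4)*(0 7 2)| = |(0 7 2 8 4 1 5)| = 7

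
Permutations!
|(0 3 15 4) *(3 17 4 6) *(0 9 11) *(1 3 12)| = |(0 17 4 9 11)(1 3 15 6 12)| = 5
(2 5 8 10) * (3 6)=[0, 1, 5, 6, 4, 8, 3, 7, 10, 9, 2]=(2 5 8 10)(3 6)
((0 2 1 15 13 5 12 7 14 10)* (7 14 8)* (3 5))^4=(0 13 14 1 5)(2 3 10 15 12)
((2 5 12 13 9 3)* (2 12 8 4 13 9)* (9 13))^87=((2 5 8 4 9 3 12 13))^87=(2 13 12 3 9 4 8 5)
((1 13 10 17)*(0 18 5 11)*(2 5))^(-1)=(0 11 5 2 18)(1 17 10 13)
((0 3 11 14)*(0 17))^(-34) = ((0 3 11 14 17))^(-34) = (0 3 11 14 17)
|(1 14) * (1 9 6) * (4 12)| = |(1 14 9 6)(4 12)| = 4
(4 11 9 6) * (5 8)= (4 11 9 6)(5 8)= [0, 1, 2, 3, 11, 8, 4, 7, 5, 6, 10, 9]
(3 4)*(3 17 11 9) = (3 4 17 11 9) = [0, 1, 2, 4, 17, 5, 6, 7, 8, 3, 10, 9, 12, 13, 14, 15, 16, 11]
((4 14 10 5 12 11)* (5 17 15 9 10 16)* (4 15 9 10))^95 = ((4 14 16 5 12 11 15 10 17 9))^95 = (4 11)(5 17)(9 12)(10 16)(14 15)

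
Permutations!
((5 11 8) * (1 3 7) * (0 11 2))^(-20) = ((0 11 8 5 2)(1 3 7))^(-20) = (11)(1 3 7)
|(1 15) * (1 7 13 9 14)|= |(1 15 7 13 9 14)|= 6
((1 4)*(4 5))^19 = (1 5 4)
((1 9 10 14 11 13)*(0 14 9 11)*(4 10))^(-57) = ((0 14)(1 11 13)(4 10 9))^(-57) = (0 14)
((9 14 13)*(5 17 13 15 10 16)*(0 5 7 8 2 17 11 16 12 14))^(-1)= ((0 5 11 16 7 8 2 17 13 9)(10 12 14 15))^(-1)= (0 9 13 17 2 8 7 16 11 5)(10 15 14 12)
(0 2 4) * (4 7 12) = (0 2 7 12 4) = [2, 1, 7, 3, 0, 5, 6, 12, 8, 9, 10, 11, 4]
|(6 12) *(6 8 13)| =|(6 12 8 13)| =4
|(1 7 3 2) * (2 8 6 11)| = |(1 7 3 8 6 11 2)| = 7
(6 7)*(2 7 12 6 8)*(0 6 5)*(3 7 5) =(0 6 12 3 7 8 2 5) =[6, 1, 5, 7, 4, 0, 12, 8, 2, 9, 10, 11, 3]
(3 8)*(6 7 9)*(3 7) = (3 8 7 9 6) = [0, 1, 2, 8, 4, 5, 3, 9, 7, 6]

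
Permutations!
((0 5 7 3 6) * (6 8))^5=((0 5 7 3 8 6))^5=(0 6 8 3 7 5)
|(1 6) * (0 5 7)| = |(0 5 7)(1 6)| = 6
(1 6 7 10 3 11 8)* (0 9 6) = [9, 0, 2, 11, 4, 5, 7, 10, 1, 6, 3, 8] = (0 9 6 7 10 3 11 8 1)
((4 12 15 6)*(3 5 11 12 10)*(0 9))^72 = (15)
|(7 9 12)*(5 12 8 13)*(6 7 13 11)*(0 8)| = 6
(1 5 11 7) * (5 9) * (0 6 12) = (0 6 12)(1 9 5 11 7) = [6, 9, 2, 3, 4, 11, 12, 1, 8, 5, 10, 7, 0]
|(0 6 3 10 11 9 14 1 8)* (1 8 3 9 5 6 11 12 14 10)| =|(0 11 5 6 9 10 12 14 8)(1 3)| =18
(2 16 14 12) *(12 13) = [0, 1, 16, 3, 4, 5, 6, 7, 8, 9, 10, 11, 2, 12, 13, 15, 14] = (2 16 14 13 12)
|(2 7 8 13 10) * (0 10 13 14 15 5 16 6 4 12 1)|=13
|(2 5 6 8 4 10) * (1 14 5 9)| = 9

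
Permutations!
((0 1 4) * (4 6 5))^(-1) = (0 4 5 6 1)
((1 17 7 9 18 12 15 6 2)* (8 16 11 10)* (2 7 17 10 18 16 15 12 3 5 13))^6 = (1 9 13 6 3 8 11)(2 7 5 15 18 10 16)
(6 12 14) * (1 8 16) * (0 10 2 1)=(0 10 2 1 8 16)(6 12 14)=[10, 8, 1, 3, 4, 5, 12, 7, 16, 9, 2, 11, 14, 13, 6, 15, 0]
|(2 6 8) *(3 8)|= |(2 6 3 8)|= 4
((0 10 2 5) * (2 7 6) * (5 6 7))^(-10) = ((0 10 5)(2 6))^(-10) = (0 5 10)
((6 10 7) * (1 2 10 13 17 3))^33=(1 2 10 7 6 13 17 3)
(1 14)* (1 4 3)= (1 14 4 3)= [0, 14, 2, 1, 3, 5, 6, 7, 8, 9, 10, 11, 12, 13, 4]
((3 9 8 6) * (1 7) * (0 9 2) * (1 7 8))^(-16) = ((0 9 1 8 6 3 2))^(-16) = (0 3 8 9 2 6 1)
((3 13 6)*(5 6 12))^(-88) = ((3 13 12 5 6))^(-88) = (3 12 6 13 5)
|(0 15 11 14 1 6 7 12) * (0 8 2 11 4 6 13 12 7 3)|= |(0 15 4 6 3)(1 13 12 8 2 11 14)|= 35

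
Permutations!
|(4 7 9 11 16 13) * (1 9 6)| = |(1 9 11 16 13 4 7 6)| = 8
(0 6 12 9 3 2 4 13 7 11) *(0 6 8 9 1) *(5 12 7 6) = (0 8 9 3 2 4 13 6 7 11 5 12 1) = [8, 0, 4, 2, 13, 12, 7, 11, 9, 3, 10, 5, 1, 6]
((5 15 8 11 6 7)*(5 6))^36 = ((5 15 8 11)(6 7))^36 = (15)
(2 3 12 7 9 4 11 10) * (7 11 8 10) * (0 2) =(0 2 3 12 11 7 9 4 8 10) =[2, 1, 3, 12, 8, 5, 6, 9, 10, 4, 0, 7, 11]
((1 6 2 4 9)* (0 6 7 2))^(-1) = (0 6)(1 9 4 2 7) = ((0 6)(1 7 2 4 9))^(-1)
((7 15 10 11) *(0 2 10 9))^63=(15)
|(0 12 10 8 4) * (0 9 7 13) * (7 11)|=|(0 12 10 8 4 9 11 7 13)|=9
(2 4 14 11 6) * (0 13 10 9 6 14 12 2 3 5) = (0 13 10 9 6 3 5)(2 4 12)(11 14) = [13, 1, 4, 5, 12, 0, 3, 7, 8, 6, 9, 14, 2, 10, 11]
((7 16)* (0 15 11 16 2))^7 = ((0 15 11 16 7 2))^7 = (0 15 11 16 7 2)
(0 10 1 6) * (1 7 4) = (0 10 7 4 1 6) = [10, 6, 2, 3, 1, 5, 0, 4, 8, 9, 7]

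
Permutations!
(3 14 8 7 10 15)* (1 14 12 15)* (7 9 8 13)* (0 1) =(0 1 14 13 7 10)(3 12 15)(8 9) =[1, 14, 2, 12, 4, 5, 6, 10, 9, 8, 0, 11, 15, 7, 13, 3]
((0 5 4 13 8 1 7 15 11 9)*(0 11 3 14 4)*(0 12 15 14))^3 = (0 15 5 3 12)(1 4)(7 13)(8 14)(9 11) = ((0 5 12 15 3)(1 7 14 4 13 8)(9 11))^3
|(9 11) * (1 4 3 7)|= |(1 4 3 7)(9 11)|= 4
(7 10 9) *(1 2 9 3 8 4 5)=[0, 2, 9, 8, 5, 1, 6, 10, 4, 7, 3]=(1 2 9 7 10 3 8 4 5)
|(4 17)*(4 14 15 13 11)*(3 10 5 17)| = 9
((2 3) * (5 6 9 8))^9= (2 3)(5 6 9 8)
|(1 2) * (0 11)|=2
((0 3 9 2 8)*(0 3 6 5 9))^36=((0 6 5 9 2 8 3))^36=(0 6 5 9 2 8 3)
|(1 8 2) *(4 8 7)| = |(1 7 4 8 2)| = 5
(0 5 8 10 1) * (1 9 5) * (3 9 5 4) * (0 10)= (0 1 10 5 8)(3 9 4)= [1, 10, 2, 9, 3, 8, 6, 7, 0, 4, 5]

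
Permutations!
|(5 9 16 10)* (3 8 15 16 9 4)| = |(3 8 15 16 10 5 4)| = 7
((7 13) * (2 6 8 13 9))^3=((2 6 8 13 7 9))^3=(2 13)(6 7)(8 9)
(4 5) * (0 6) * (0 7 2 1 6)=(1 6 7 2)(4 5)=[0, 6, 1, 3, 5, 4, 7, 2]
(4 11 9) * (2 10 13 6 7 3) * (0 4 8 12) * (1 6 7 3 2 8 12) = (0 4 11 9 12)(1 6 3 8)(2 10 13 7) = [4, 6, 10, 8, 11, 5, 3, 2, 1, 12, 13, 9, 0, 7]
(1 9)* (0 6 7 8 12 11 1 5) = (0 6 7 8 12 11 1 9 5) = [6, 9, 2, 3, 4, 0, 7, 8, 12, 5, 10, 1, 11]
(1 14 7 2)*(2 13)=(1 14 7 13 2)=[0, 14, 1, 3, 4, 5, 6, 13, 8, 9, 10, 11, 12, 2, 7]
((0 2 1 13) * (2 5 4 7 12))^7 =((0 5 4 7 12 2 1 13))^7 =(0 13 1 2 12 7 4 5)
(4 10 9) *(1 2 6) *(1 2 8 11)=(1 8 11)(2 6)(4 10 9)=[0, 8, 6, 3, 10, 5, 2, 7, 11, 4, 9, 1]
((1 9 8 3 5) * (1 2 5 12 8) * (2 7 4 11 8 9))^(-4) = ((1 2 5 7 4 11 8 3 12 9))^(-4) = (1 8 5 12 4)(2 3 7 9 11)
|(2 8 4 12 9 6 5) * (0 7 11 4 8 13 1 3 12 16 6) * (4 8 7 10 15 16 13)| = 39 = |(0 10 15 16 6 5 2 4 13 1 3 12 9)(7 11 8)|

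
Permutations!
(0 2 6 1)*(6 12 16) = (0 2 12 16 6 1) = [2, 0, 12, 3, 4, 5, 1, 7, 8, 9, 10, 11, 16, 13, 14, 15, 6]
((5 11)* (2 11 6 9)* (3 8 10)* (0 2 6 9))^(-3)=((0 2 11 5 9 6)(3 8 10))^(-3)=(0 5)(2 9)(6 11)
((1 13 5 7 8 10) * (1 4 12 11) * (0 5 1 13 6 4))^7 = ((0 5 7 8 10)(1 6 4 12 11 13))^7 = (0 7 10 5 8)(1 6 4 12 11 13)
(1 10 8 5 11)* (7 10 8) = (1 8 5 11)(7 10) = [0, 8, 2, 3, 4, 11, 6, 10, 5, 9, 7, 1]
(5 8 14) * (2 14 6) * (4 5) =(2 14 4 5 8 6) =[0, 1, 14, 3, 5, 8, 2, 7, 6, 9, 10, 11, 12, 13, 4]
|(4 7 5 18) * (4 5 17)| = 6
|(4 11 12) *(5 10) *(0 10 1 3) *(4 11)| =10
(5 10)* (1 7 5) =(1 7 5 10) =[0, 7, 2, 3, 4, 10, 6, 5, 8, 9, 1]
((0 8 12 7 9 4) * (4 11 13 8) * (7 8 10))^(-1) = (0 4)(7 10 13 11 9)(8 12)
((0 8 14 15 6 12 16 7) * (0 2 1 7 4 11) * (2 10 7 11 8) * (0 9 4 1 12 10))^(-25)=(0 16 9 14 10 2 1 4 15 7 12 11 8 6)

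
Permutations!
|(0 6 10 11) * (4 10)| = 5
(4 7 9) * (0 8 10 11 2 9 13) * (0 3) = (0 8 10 11 2 9 4 7 13 3) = [8, 1, 9, 0, 7, 5, 6, 13, 10, 4, 11, 2, 12, 3]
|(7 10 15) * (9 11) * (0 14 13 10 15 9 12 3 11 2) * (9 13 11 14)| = 12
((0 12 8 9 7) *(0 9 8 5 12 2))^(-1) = (0 2)(5 12)(7 9)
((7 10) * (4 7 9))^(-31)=(4 7 10 9)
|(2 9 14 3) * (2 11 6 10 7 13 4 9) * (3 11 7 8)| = 10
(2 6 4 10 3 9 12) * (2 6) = (3 9 12 6 4 10) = [0, 1, 2, 9, 10, 5, 4, 7, 8, 12, 3, 11, 6]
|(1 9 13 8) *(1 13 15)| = 6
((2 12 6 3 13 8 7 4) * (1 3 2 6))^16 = (1 2 4 8 3 12 6 7 13)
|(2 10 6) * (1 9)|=6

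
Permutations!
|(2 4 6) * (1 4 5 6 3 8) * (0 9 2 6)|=4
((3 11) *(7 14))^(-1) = (3 11)(7 14) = ((3 11)(7 14))^(-1)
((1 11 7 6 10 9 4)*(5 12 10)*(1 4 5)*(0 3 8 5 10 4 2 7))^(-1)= (0 11 1 6 7 2 4 12 5 8 3)(9 10)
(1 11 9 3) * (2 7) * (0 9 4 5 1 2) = (0 9 3 2 7)(1 11 4 5) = [9, 11, 7, 2, 5, 1, 6, 0, 8, 3, 10, 4]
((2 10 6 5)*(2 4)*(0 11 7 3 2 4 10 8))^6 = ((0 11 7 3 2 8)(5 10 6))^6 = (11)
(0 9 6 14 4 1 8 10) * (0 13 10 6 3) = (0 9 3)(1 8 6 14 4)(10 13) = [9, 8, 2, 0, 1, 5, 14, 7, 6, 3, 13, 11, 12, 10, 4]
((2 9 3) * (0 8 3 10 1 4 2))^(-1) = ((0 8 3)(1 4 2 9 10))^(-1) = (0 3 8)(1 10 9 2 4)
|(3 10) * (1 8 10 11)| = |(1 8 10 3 11)| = 5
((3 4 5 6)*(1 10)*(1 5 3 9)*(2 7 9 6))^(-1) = ((1 10 5 2 7 9)(3 4))^(-1) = (1 9 7 2 5 10)(3 4)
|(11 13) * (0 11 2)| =|(0 11 13 2)| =4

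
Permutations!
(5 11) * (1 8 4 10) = [0, 8, 2, 3, 10, 11, 6, 7, 4, 9, 1, 5] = (1 8 4 10)(5 11)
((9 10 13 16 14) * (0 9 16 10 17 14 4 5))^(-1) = (0 5 4 16 14 17 9)(10 13)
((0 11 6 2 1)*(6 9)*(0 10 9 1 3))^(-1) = ((0 11 1 10 9 6 2 3))^(-1) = (0 3 2 6 9 10 1 11)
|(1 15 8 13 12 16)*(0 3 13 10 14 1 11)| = 30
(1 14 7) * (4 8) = (1 14 7)(4 8) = [0, 14, 2, 3, 8, 5, 6, 1, 4, 9, 10, 11, 12, 13, 7]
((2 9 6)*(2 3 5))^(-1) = (2 5 3 6 9)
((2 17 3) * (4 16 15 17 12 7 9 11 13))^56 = (2 12 7 9 11 13 4 16 15 17 3)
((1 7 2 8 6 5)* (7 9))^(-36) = (1 5 6 8 2 7 9)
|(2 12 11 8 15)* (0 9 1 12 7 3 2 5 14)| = 9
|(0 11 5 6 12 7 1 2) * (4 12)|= |(0 11 5 6 4 12 7 1 2)|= 9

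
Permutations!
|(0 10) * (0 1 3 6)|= 5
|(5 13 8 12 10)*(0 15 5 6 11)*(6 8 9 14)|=|(0 15 5 13 9 14 6 11)(8 12 10)|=24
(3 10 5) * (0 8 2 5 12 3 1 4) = (0 8 2 5 1 4)(3 10 12) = [8, 4, 5, 10, 0, 1, 6, 7, 2, 9, 12, 11, 3]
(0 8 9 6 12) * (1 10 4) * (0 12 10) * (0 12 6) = (0 8 9)(1 12 6 10 4) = [8, 12, 2, 3, 1, 5, 10, 7, 9, 0, 4, 11, 6]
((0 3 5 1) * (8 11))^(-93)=((0 3 5 1)(8 11))^(-93)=(0 1 5 3)(8 11)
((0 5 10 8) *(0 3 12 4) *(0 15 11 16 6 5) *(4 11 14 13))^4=(3 6)(5 12)(8 16)(10 11)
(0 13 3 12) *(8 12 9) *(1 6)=(0 13 3 9 8 12)(1 6)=[13, 6, 2, 9, 4, 5, 1, 7, 12, 8, 10, 11, 0, 3]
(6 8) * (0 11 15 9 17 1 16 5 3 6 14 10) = (0 11 15 9 17 1 16 5 3 6 8 14 10) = [11, 16, 2, 6, 4, 3, 8, 7, 14, 17, 0, 15, 12, 13, 10, 9, 5, 1]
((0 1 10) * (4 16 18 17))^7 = (0 1 10)(4 17 18 16)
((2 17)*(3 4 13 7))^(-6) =(17)(3 13)(4 7) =((2 17)(3 4 13 7))^(-6)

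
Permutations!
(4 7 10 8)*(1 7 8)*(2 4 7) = (1 2 4 8 7 10) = [0, 2, 4, 3, 8, 5, 6, 10, 7, 9, 1]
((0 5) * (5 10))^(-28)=(0 5 10)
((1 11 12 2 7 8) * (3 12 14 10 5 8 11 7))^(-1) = (1 8 5 10 14 11 7)(2 12 3)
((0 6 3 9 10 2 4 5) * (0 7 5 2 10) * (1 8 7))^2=(10)(0 3)(1 7)(5 8)(6 9)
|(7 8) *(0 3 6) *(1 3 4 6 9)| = 6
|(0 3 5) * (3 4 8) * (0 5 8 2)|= 6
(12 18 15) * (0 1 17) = (0 1 17)(12 18 15) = [1, 17, 2, 3, 4, 5, 6, 7, 8, 9, 10, 11, 18, 13, 14, 12, 16, 0, 15]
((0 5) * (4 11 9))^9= ((0 5)(4 11 9))^9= (11)(0 5)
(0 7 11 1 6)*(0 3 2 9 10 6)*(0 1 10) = (0 7 11 10 6 3 2 9) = [7, 1, 9, 2, 4, 5, 3, 11, 8, 0, 6, 10]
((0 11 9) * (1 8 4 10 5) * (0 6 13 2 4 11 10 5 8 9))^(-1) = (0 11 8 10)(1 5 4 2 13 6 9)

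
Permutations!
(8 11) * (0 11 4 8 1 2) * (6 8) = [11, 2, 0, 3, 6, 5, 8, 7, 4, 9, 10, 1] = (0 11 1 2)(4 6 8)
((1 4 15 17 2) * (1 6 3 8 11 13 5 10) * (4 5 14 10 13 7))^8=((1 5 13 14 10)(2 6 3 8 11 7 4 15 17))^8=(1 14 5 10 13)(2 17 15 4 7 11 8 3 6)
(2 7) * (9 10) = (2 7)(9 10) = [0, 1, 7, 3, 4, 5, 6, 2, 8, 10, 9]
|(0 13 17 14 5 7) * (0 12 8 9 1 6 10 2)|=13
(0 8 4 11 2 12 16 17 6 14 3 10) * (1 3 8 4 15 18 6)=[4, 3, 12, 10, 11, 5, 14, 7, 15, 9, 0, 2, 16, 13, 8, 18, 17, 1, 6]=(0 4 11 2 12 16 17 1 3 10)(6 14 8 15 18)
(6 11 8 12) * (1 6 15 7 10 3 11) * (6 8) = (1 8 12 15 7 10 3 11 6) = [0, 8, 2, 11, 4, 5, 1, 10, 12, 9, 3, 6, 15, 13, 14, 7]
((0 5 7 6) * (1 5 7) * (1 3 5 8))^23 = (0 6 7)(1 8)(3 5)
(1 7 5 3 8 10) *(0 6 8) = [6, 7, 2, 0, 4, 3, 8, 5, 10, 9, 1] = (0 6 8 10 1 7 5 3)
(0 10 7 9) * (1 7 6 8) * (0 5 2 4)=(0 10 6 8 1 7 9 5 2 4)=[10, 7, 4, 3, 0, 2, 8, 9, 1, 5, 6]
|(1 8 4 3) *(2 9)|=4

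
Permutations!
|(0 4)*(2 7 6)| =6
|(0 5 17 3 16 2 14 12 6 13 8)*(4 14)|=|(0 5 17 3 16 2 4 14 12 6 13 8)|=12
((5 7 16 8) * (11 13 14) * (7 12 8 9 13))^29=(5 8 12)(7 11 14 13 9 16)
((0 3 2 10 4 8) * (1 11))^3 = (0 10)(1 11)(2 8)(3 4)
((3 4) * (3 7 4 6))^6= ((3 6)(4 7))^6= (7)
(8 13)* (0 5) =(0 5)(8 13) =[5, 1, 2, 3, 4, 0, 6, 7, 13, 9, 10, 11, 12, 8]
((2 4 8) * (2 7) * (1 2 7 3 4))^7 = (1 2)(3 4 8)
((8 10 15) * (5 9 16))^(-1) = ((5 9 16)(8 10 15))^(-1) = (5 16 9)(8 15 10)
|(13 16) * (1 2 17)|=6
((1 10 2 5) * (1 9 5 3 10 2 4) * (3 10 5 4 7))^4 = ((1 2 10 7 3 5 9 4))^4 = (1 3)(2 5)(4 7)(9 10)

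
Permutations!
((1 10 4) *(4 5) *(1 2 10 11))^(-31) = (1 11)(2 10 5 4)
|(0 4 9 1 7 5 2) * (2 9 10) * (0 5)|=8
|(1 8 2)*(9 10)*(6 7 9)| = |(1 8 2)(6 7 9 10)| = 12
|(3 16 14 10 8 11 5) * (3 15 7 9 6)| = |(3 16 14 10 8 11 5 15 7 9 6)| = 11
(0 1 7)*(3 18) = (0 1 7)(3 18) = [1, 7, 2, 18, 4, 5, 6, 0, 8, 9, 10, 11, 12, 13, 14, 15, 16, 17, 3]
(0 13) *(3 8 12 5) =(0 13)(3 8 12 5) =[13, 1, 2, 8, 4, 3, 6, 7, 12, 9, 10, 11, 5, 0]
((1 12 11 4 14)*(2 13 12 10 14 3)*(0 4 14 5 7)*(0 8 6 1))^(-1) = ((0 4 3 2 13 12 11 14)(1 10 5 7 8 6))^(-1) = (0 14 11 12 13 2 3 4)(1 6 8 7 5 10)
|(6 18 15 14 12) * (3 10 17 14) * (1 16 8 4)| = 8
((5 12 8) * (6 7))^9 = (12)(6 7)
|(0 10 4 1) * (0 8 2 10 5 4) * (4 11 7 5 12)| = |(0 12 4 1 8 2 10)(5 11 7)| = 21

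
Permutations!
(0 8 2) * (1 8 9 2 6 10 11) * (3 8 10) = (0 9 2)(1 10 11)(3 8 6) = [9, 10, 0, 8, 4, 5, 3, 7, 6, 2, 11, 1]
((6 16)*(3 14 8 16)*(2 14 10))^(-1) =(2 10 3 6 16 8 14)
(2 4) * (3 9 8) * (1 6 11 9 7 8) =[0, 6, 4, 7, 2, 5, 11, 8, 3, 1, 10, 9] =(1 6 11 9)(2 4)(3 7 8)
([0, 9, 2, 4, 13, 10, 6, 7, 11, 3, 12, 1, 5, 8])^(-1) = [0, 11, 2, 9, 3, 12, 6, 7, 13, 1, 5, 8, 10, 4]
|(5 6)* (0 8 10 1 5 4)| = 7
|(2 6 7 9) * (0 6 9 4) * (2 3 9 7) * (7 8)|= 6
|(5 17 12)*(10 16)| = 6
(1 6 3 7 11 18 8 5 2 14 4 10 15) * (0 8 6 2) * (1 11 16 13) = (0 8 5)(1 2 14 4 10 15 11 18 6 3 7 16 13) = [8, 2, 14, 7, 10, 0, 3, 16, 5, 9, 15, 18, 12, 1, 4, 11, 13, 17, 6]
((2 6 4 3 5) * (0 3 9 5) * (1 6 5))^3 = ((0 3)(1 6 4 9)(2 5))^3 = (0 3)(1 9 4 6)(2 5)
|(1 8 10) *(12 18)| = 6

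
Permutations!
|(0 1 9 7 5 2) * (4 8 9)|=|(0 1 4 8 9 7 5 2)|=8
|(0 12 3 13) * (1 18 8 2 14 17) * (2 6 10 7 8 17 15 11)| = |(0 12 3 13)(1 18 17)(2 14 15 11)(6 10 7 8)| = 12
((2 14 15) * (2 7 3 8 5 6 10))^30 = ((2 14 15 7 3 8 5 6 10))^30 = (2 7 5)(3 6 14)(8 10 15)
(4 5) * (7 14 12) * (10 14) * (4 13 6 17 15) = [0, 1, 2, 3, 5, 13, 17, 10, 8, 9, 14, 11, 7, 6, 12, 4, 16, 15] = (4 5 13 6 17 15)(7 10 14 12)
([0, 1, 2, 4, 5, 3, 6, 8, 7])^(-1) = [0, 1, 2, 5, 3, 4, 6, 8, 7]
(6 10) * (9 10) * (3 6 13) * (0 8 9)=(0 8 9 10 13 3 6)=[8, 1, 2, 6, 4, 5, 0, 7, 9, 10, 13, 11, 12, 3]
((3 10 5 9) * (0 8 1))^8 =((0 8 1)(3 10 5 9))^8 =(10)(0 1 8)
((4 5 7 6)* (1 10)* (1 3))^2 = ((1 10 3)(4 5 7 6))^2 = (1 3 10)(4 7)(5 6)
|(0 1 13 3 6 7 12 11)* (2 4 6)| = 10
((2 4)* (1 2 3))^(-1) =((1 2 4 3))^(-1) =(1 3 4 2)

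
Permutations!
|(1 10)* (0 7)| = |(0 7)(1 10)| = 2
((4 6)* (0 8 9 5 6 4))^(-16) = (0 6 5 9 8)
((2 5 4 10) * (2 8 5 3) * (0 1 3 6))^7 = ((0 1 3 2 6)(4 10 8 5))^7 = (0 3 6 1 2)(4 5 8 10)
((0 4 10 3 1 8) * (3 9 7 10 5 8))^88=(7 10 9)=((0 4 5 8)(1 3)(7 10 9))^88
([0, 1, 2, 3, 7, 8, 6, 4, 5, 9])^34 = (9)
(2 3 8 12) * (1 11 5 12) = (1 11 5 12 2 3 8) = [0, 11, 3, 8, 4, 12, 6, 7, 1, 9, 10, 5, 2]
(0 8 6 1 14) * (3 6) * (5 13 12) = (0 8 3 6 1 14)(5 13 12) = [8, 14, 2, 6, 4, 13, 1, 7, 3, 9, 10, 11, 5, 12, 0]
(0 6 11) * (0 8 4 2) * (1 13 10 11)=(0 6 1 13 10 11 8 4 2)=[6, 13, 0, 3, 2, 5, 1, 7, 4, 9, 11, 8, 12, 10]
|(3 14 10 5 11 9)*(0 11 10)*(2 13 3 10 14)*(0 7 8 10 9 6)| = 15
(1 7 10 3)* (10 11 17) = (1 7 11 17 10 3) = [0, 7, 2, 1, 4, 5, 6, 11, 8, 9, 3, 17, 12, 13, 14, 15, 16, 10]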